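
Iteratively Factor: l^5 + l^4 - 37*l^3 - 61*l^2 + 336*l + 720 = (l - 4)*(l^4 + 5*l^3 - 17*l^2 - 129*l - 180) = (l - 4)*(l + 3)*(l^3 + 2*l^2 - 23*l - 60) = (l - 4)*(l + 3)^2*(l^2 - l - 20) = (l - 4)*(l + 3)^2*(l + 4)*(l - 5)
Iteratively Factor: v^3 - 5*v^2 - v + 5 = (v - 1)*(v^2 - 4*v - 5) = (v - 5)*(v - 1)*(v + 1)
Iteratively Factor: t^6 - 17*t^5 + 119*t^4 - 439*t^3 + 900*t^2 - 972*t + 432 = (t - 2)*(t^5 - 15*t^4 + 89*t^3 - 261*t^2 + 378*t - 216) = (t - 4)*(t - 2)*(t^4 - 11*t^3 + 45*t^2 - 81*t + 54) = (t - 4)*(t - 2)^2*(t^3 - 9*t^2 + 27*t - 27) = (t - 4)*(t - 3)*(t - 2)^2*(t^2 - 6*t + 9) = (t - 4)*(t - 3)^2*(t - 2)^2*(t - 3)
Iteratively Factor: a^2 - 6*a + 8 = (a - 2)*(a - 4)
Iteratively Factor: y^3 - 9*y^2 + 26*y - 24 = (y - 3)*(y^2 - 6*y + 8) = (y - 3)*(y - 2)*(y - 4)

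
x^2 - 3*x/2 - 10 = (x - 4)*(x + 5/2)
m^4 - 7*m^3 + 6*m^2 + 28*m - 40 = (m - 5)*(m - 2)^2*(m + 2)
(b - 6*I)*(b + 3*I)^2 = b^3 + 27*b + 54*I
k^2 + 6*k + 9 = (k + 3)^2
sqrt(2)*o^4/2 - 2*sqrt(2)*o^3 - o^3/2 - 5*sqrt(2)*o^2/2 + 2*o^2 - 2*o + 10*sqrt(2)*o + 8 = (o - 4)*(o - 2*sqrt(2))*(o + sqrt(2)/2)*(sqrt(2)*o/2 + 1)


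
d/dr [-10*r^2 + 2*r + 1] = 2 - 20*r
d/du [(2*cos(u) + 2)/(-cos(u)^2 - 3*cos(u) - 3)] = -2*(cos(u) + 2)*sin(u)*cos(u)/(cos(u)^2 + 3*cos(u) + 3)^2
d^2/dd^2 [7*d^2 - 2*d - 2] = 14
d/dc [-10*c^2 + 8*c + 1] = 8 - 20*c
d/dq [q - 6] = 1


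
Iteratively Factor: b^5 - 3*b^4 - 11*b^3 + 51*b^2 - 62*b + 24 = (b - 2)*(b^4 - b^3 - 13*b^2 + 25*b - 12) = (b - 2)*(b - 1)*(b^3 - 13*b + 12) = (b - 2)*(b - 1)*(b + 4)*(b^2 - 4*b + 3) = (b - 3)*(b - 2)*(b - 1)*(b + 4)*(b - 1)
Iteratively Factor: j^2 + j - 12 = (j + 4)*(j - 3)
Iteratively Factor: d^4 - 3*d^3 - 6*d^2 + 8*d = (d - 4)*(d^3 + d^2 - 2*d) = (d - 4)*(d - 1)*(d^2 + 2*d) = d*(d - 4)*(d - 1)*(d + 2)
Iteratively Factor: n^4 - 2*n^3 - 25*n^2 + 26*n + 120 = (n + 2)*(n^3 - 4*n^2 - 17*n + 60) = (n - 5)*(n + 2)*(n^2 + n - 12) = (n - 5)*(n + 2)*(n + 4)*(n - 3)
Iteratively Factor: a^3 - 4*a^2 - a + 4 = (a - 1)*(a^2 - 3*a - 4) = (a - 1)*(a + 1)*(a - 4)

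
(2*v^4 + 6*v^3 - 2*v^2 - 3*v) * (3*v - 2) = 6*v^5 + 14*v^4 - 18*v^3 - 5*v^2 + 6*v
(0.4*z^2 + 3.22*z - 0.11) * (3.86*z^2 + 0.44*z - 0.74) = 1.544*z^4 + 12.6052*z^3 + 0.6962*z^2 - 2.4312*z + 0.0814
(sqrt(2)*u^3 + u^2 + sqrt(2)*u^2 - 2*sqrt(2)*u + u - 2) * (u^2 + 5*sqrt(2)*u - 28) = sqrt(2)*u^5 + sqrt(2)*u^4 + 11*u^4 - 25*sqrt(2)*u^3 + 11*u^3 - 50*u^2 - 23*sqrt(2)*u^2 - 28*u + 46*sqrt(2)*u + 56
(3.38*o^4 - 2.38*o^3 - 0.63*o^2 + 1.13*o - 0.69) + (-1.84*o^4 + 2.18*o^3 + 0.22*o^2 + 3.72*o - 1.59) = 1.54*o^4 - 0.2*o^3 - 0.41*o^2 + 4.85*o - 2.28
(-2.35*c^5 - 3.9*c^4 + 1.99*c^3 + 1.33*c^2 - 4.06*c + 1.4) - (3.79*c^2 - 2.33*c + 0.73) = -2.35*c^5 - 3.9*c^4 + 1.99*c^3 - 2.46*c^2 - 1.73*c + 0.67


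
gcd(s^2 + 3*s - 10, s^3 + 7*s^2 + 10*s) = s + 5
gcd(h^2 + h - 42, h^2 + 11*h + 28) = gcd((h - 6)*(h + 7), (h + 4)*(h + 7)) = h + 7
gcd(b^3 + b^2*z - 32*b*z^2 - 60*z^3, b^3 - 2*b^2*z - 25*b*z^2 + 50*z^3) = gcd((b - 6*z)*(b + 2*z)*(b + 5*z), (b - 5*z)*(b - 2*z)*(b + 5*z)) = b + 5*z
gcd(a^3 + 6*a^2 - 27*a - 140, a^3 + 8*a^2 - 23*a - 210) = a^2 + 2*a - 35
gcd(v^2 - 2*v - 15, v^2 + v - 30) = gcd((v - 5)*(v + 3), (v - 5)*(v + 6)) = v - 5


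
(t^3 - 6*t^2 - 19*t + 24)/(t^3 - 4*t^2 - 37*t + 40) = (t + 3)/(t + 5)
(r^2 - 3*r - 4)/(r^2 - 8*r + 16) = (r + 1)/(r - 4)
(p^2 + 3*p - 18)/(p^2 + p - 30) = (p - 3)/(p - 5)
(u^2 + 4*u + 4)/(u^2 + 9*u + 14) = (u + 2)/(u + 7)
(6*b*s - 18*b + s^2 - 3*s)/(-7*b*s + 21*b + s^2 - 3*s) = (6*b + s)/(-7*b + s)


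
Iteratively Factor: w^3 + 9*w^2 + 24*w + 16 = (w + 4)*(w^2 + 5*w + 4) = (w + 1)*(w + 4)*(w + 4)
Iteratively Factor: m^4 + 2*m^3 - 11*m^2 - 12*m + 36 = (m + 3)*(m^3 - m^2 - 8*m + 12) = (m + 3)^2*(m^2 - 4*m + 4) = (m - 2)*(m + 3)^2*(m - 2)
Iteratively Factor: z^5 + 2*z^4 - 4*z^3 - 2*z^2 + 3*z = (z - 1)*(z^4 + 3*z^3 - z^2 - 3*z) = (z - 1)*(z + 1)*(z^3 + 2*z^2 - 3*z) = (z - 1)^2*(z + 1)*(z^2 + 3*z) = (z - 1)^2*(z + 1)*(z + 3)*(z)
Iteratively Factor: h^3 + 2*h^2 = (h)*(h^2 + 2*h) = h^2*(h + 2)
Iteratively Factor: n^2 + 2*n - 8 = (n + 4)*(n - 2)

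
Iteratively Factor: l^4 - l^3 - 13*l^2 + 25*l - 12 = (l - 3)*(l^3 + 2*l^2 - 7*l + 4) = (l - 3)*(l + 4)*(l^2 - 2*l + 1) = (l - 3)*(l - 1)*(l + 4)*(l - 1)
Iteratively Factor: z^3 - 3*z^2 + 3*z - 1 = (z - 1)*(z^2 - 2*z + 1) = (z - 1)^2*(z - 1)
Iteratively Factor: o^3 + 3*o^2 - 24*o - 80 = (o + 4)*(o^2 - o - 20) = (o - 5)*(o + 4)*(o + 4)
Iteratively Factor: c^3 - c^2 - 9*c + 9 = (c - 1)*(c^2 - 9) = (c - 1)*(c + 3)*(c - 3)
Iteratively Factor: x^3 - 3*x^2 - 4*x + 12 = (x - 3)*(x^2 - 4) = (x - 3)*(x - 2)*(x + 2)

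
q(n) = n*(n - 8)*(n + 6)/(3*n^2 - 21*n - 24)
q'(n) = n*(21 - 6*n)*(n - 8)*(n + 6)/(3*n^2 - 21*n - 24)^2 + n*(n - 8)/(3*n^2 - 21*n - 24) + n*(n + 6)/(3*n^2 - 21*n - 24) + (n - 8)*(n + 6)/(3*n^2 - 21*n - 24)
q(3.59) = 2.50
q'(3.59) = 0.41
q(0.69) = 0.91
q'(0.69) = 0.92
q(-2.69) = 1.76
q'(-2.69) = 0.92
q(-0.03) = -0.06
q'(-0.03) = 2.10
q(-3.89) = 0.95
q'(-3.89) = 0.53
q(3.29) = 2.37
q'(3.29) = 0.42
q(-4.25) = 0.76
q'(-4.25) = 0.49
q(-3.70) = 1.05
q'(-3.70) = 0.56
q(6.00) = 3.43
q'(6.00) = 0.37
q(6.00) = 3.43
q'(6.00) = 0.37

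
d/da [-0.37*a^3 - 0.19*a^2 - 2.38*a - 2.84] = -1.11*a^2 - 0.38*a - 2.38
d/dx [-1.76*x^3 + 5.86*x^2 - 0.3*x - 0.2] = -5.28*x^2 + 11.72*x - 0.3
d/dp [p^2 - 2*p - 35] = 2*p - 2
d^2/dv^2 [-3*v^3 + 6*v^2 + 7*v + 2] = 12 - 18*v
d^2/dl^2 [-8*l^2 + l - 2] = -16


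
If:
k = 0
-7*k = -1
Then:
No Solution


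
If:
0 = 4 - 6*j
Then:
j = 2/3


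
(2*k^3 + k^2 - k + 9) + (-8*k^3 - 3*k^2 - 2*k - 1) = -6*k^3 - 2*k^2 - 3*k + 8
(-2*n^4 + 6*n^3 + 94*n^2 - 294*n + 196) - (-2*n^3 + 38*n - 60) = -2*n^4 + 8*n^3 + 94*n^2 - 332*n + 256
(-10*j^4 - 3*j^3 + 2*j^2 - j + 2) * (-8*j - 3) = 80*j^5 + 54*j^4 - 7*j^3 + 2*j^2 - 13*j - 6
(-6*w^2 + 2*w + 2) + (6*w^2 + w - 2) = 3*w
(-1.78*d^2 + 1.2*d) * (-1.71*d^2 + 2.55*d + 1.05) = 3.0438*d^4 - 6.591*d^3 + 1.191*d^2 + 1.26*d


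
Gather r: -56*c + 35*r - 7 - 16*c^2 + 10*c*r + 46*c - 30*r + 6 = -16*c^2 - 10*c + r*(10*c + 5) - 1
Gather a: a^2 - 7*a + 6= a^2 - 7*a + 6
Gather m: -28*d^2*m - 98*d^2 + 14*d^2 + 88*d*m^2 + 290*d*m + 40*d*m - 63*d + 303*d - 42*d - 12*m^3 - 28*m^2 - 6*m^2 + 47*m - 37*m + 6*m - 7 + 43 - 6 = -84*d^2 + 198*d - 12*m^3 + m^2*(88*d - 34) + m*(-28*d^2 + 330*d + 16) + 30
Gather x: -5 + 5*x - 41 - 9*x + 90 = 44 - 4*x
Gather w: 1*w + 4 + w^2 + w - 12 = w^2 + 2*w - 8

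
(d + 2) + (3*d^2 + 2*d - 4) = 3*d^2 + 3*d - 2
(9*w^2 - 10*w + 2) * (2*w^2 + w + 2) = 18*w^4 - 11*w^3 + 12*w^2 - 18*w + 4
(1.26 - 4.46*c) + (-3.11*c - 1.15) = 0.11 - 7.57*c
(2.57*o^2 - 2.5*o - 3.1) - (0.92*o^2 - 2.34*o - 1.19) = 1.65*o^2 - 0.16*o - 1.91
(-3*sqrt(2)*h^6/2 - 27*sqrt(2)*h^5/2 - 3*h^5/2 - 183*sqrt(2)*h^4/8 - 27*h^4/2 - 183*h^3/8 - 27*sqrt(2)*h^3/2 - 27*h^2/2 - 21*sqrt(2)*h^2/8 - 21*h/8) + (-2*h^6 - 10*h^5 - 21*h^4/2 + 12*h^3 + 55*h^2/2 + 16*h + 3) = -3*sqrt(2)*h^6/2 - 2*h^6 - 27*sqrt(2)*h^5/2 - 23*h^5/2 - 183*sqrt(2)*h^4/8 - 24*h^4 - 27*sqrt(2)*h^3/2 - 87*h^3/8 - 21*sqrt(2)*h^2/8 + 14*h^2 + 107*h/8 + 3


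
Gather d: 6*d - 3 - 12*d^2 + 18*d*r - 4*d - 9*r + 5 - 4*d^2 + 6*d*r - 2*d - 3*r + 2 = -16*d^2 + 24*d*r - 12*r + 4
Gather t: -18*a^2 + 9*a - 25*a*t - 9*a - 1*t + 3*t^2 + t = -18*a^2 - 25*a*t + 3*t^2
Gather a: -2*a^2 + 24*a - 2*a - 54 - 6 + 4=-2*a^2 + 22*a - 56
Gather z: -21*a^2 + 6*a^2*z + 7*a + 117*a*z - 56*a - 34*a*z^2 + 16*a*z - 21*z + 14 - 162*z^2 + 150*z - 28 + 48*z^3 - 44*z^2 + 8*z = -21*a^2 - 49*a + 48*z^3 + z^2*(-34*a - 206) + z*(6*a^2 + 133*a + 137) - 14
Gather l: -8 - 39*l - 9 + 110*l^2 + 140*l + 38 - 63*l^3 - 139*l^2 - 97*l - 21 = -63*l^3 - 29*l^2 + 4*l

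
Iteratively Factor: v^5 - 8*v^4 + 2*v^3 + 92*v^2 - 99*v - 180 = (v - 5)*(v^4 - 3*v^3 - 13*v^2 + 27*v + 36) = (v - 5)*(v + 1)*(v^3 - 4*v^2 - 9*v + 36) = (v - 5)*(v + 1)*(v + 3)*(v^2 - 7*v + 12) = (v - 5)*(v - 3)*(v + 1)*(v + 3)*(v - 4)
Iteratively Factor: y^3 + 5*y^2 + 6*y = (y + 2)*(y^2 + 3*y) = y*(y + 2)*(y + 3)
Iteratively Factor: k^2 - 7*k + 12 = (k - 4)*(k - 3)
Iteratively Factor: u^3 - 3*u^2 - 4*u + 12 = (u - 2)*(u^2 - u - 6) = (u - 3)*(u - 2)*(u + 2)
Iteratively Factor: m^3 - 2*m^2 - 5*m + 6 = (m - 1)*(m^2 - m - 6) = (m - 1)*(m + 2)*(m - 3)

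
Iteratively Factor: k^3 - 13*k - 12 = (k - 4)*(k^2 + 4*k + 3) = (k - 4)*(k + 1)*(k + 3)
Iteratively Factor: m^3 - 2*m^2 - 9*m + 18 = (m - 3)*(m^2 + m - 6) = (m - 3)*(m - 2)*(m + 3)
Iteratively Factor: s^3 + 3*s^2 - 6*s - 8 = (s + 1)*(s^2 + 2*s - 8) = (s + 1)*(s + 4)*(s - 2)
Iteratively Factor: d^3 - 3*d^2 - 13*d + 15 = (d - 1)*(d^2 - 2*d - 15) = (d - 5)*(d - 1)*(d + 3)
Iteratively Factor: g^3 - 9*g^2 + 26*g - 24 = (g - 3)*(g^2 - 6*g + 8) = (g - 3)*(g - 2)*(g - 4)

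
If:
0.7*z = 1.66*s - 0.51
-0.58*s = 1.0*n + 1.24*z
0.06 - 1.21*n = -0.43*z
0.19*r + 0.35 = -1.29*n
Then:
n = 0.01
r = -1.88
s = 0.26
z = -0.12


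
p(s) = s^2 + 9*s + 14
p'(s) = 2*s + 9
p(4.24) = 70.14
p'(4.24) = 17.48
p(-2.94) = -3.82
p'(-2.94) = 3.12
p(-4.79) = -6.17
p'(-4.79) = -0.58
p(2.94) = 49.10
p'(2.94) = 14.88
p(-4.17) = -6.14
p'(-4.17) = 0.66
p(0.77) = 21.52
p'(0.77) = 10.54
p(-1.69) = 1.65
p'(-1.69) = 5.62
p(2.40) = 41.36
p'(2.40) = 13.80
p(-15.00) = 104.00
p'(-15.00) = -21.00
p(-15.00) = 104.00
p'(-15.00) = -21.00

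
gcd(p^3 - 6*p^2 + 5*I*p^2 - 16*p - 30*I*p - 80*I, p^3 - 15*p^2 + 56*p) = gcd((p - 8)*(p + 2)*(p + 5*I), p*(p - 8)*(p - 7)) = p - 8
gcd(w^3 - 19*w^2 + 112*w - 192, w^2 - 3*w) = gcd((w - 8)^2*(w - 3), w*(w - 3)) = w - 3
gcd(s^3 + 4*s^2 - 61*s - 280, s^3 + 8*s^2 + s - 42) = s + 7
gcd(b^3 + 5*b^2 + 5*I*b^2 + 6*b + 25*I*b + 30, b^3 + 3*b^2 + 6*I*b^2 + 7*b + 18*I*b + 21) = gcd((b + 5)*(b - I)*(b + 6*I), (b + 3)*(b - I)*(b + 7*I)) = b - I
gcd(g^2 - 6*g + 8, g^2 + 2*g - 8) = g - 2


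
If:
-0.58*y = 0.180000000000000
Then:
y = -0.31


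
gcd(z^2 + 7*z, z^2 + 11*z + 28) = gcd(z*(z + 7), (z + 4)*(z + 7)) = z + 7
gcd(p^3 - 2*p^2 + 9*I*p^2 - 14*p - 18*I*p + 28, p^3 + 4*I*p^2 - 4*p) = p + 2*I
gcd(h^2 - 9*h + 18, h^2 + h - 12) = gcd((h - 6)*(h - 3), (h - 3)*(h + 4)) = h - 3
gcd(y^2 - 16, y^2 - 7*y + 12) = y - 4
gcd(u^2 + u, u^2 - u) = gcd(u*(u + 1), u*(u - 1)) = u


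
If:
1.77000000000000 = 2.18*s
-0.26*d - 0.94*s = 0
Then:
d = -2.94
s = 0.81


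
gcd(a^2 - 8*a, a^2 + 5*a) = a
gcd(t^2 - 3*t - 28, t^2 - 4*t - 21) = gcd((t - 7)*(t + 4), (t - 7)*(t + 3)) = t - 7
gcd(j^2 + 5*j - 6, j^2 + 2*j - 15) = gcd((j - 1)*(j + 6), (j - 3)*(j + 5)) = 1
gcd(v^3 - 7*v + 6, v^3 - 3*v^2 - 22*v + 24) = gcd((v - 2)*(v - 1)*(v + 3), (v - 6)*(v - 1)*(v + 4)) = v - 1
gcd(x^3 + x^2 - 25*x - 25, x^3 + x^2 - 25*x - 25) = x^3 + x^2 - 25*x - 25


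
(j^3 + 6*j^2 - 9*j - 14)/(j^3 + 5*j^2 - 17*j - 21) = (j - 2)/(j - 3)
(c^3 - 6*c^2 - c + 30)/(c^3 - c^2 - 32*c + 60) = (c^2 - c - 6)/(c^2 + 4*c - 12)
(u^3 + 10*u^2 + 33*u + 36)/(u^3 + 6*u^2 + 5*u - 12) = (u + 3)/(u - 1)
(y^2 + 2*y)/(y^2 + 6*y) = (y + 2)/(y + 6)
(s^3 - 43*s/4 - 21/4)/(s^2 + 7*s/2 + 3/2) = s - 7/2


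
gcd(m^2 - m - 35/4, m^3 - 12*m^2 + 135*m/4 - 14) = m - 7/2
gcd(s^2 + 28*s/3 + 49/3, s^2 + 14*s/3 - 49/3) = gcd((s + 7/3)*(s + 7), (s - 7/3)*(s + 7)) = s + 7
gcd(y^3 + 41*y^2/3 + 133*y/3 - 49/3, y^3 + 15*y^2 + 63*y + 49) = y^2 + 14*y + 49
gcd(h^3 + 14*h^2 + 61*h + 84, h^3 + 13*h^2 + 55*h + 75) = h + 3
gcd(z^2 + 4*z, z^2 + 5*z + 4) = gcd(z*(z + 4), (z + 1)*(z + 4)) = z + 4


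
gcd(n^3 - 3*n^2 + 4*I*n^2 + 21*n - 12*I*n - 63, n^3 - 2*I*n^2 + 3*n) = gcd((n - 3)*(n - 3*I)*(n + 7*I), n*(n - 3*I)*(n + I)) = n - 3*I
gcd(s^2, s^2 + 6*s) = s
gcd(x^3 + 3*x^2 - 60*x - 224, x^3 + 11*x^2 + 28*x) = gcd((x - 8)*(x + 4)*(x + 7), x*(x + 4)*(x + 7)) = x^2 + 11*x + 28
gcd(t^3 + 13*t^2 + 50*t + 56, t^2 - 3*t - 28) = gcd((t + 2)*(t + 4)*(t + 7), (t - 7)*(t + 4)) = t + 4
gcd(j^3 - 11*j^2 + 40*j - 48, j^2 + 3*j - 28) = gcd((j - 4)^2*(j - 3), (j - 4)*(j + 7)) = j - 4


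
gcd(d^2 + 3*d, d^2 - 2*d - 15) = d + 3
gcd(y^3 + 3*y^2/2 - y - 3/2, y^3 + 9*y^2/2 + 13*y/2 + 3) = y^2 + 5*y/2 + 3/2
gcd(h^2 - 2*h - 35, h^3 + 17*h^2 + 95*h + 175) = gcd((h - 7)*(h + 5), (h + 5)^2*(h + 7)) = h + 5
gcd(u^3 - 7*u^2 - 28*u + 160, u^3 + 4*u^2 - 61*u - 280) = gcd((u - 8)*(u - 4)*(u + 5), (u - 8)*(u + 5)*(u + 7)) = u^2 - 3*u - 40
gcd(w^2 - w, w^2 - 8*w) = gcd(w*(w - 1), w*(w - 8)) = w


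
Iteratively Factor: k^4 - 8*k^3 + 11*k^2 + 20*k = (k + 1)*(k^3 - 9*k^2 + 20*k) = (k - 4)*(k + 1)*(k^2 - 5*k) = (k - 5)*(k - 4)*(k + 1)*(k)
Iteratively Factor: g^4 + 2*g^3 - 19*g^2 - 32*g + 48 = (g + 3)*(g^3 - g^2 - 16*g + 16) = (g - 1)*(g + 3)*(g^2 - 16) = (g - 4)*(g - 1)*(g + 3)*(g + 4)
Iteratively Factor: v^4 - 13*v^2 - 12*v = (v - 4)*(v^3 + 4*v^2 + 3*v) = (v - 4)*(v + 3)*(v^2 + v) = (v - 4)*(v + 1)*(v + 3)*(v)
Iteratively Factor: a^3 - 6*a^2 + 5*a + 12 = (a + 1)*(a^2 - 7*a + 12) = (a - 4)*(a + 1)*(a - 3)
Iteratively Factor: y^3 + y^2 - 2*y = (y + 2)*(y^2 - y) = y*(y + 2)*(y - 1)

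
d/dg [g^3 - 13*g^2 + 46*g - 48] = 3*g^2 - 26*g + 46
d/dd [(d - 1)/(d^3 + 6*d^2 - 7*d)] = (-2*d - 7)/(d^2*(d^2 + 14*d + 49))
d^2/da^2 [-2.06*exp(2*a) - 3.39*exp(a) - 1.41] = (-8.24*exp(a) - 3.39)*exp(a)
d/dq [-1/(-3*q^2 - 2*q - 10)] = 2*(-3*q - 1)/(3*q^2 + 2*q + 10)^2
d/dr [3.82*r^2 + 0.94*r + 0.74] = 7.64*r + 0.94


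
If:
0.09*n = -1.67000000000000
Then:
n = -18.56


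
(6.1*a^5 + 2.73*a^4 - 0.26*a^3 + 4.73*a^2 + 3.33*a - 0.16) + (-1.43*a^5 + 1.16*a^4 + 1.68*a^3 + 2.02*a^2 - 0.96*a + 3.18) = 4.67*a^5 + 3.89*a^4 + 1.42*a^3 + 6.75*a^2 + 2.37*a + 3.02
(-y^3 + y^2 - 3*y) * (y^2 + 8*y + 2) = -y^5 - 7*y^4 + 3*y^3 - 22*y^2 - 6*y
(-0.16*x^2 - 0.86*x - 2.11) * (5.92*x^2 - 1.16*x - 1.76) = -0.9472*x^4 - 4.9056*x^3 - 11.212*x^2 + 3.9612*x + 3.7136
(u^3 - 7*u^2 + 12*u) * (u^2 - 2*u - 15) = u^5 - 9*u^4 + 11*u^3 + 81*u^2 - 180*u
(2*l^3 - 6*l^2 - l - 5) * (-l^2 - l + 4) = -2*l^5 + 4*l^4 + 15*l^3 - 18*l^2 + l - 20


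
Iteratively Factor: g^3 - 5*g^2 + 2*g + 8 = (g + 1)*(g^2 - 6*g + 8) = (g - 2)*(g + 1)*(g - 4)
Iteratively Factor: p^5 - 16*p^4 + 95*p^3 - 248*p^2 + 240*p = (p - 3)*(p^4 - 13*p^3 + 56*p^2 - 80*p) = p*(p - 3)*(p^3 - 13*p^2 + 56*p - 80) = p*(p - 5)*(p - 3)*(p^2 - 8*p + 16) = p*(p - 5)*(p - 4)*(p - 3)*(p - 4)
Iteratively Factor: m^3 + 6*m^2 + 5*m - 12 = (m + 4)*(m^2 + 2*m - 3) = (m + 3)*(m + 4)*(m - 1)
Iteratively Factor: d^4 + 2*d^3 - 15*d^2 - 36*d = (d + 3)*(d^3 - d^2 - 12*d) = (d - 4)*(d + 3)*(d^2 + 3*d) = d*(d - 4)*(d + 3)*(d + 3)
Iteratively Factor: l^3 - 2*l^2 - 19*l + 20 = (l - 5)*(l^2 + 3*l - 4) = (l - 5)*(l + 4)*(l - 1)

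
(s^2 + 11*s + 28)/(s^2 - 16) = (s + 7)/(s - 4)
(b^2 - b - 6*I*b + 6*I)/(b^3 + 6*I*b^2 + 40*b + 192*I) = (b - 1)/(b^2 + 12*I*b - 32)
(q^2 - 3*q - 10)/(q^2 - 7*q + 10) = (q + 2)/(q - 2)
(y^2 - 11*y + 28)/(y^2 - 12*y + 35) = (y - 4)/(y - 5)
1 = 1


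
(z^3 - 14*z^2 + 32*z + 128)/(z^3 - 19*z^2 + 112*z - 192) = (z + 2)/(z - 3)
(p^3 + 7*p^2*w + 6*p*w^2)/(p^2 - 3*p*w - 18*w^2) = p*(p^2 + 7*p*w + 6*w^2)/(p^2 - 3*p*w - 18*w^2)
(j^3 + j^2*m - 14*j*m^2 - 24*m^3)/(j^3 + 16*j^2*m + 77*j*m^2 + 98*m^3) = (j^2 - j*m - 12*m^2)/(j^2 + 14*j*m + 49*m^2)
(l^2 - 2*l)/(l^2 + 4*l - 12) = l/(l + 6)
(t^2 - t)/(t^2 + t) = (t - 1)/(t + 1)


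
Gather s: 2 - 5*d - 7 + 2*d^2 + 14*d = 2*d^2 + 9*d - 5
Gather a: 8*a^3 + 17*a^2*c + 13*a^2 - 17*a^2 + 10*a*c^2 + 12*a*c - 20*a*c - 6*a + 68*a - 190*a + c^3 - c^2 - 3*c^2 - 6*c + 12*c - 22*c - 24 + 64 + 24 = 8*a^3 + a^2*(17*c - 4) + a*(10*c^2 - 8*c - 128) + c^3 - 4*c^2 - 16*c + 64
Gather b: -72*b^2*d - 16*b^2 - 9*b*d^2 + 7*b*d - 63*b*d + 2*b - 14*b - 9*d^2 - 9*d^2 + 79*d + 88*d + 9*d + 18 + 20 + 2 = b^2*(-72*d - 16) + b*(-9*d^2 - 56*d - 12) - 18*d^2 + 176*d + 40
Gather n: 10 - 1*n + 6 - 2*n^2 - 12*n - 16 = -2*n^2 - 13*n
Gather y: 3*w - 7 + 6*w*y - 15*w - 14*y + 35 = -12*w + y*(6*w - 14) + 28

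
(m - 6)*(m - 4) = m^2 - 10*m + 24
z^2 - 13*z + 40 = (z - 8)*(z - 5)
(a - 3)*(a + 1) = a^2 - 2*a - 3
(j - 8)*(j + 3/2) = j^2 - 13*j/2 - 12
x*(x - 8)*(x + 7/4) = x^3 - 25*x^2/4 - 14*x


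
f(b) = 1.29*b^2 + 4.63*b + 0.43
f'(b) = 2.58*b + 4.63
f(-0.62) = -1.94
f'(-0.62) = 3.03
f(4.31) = 44.35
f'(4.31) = 15.75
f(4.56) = 48.37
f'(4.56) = 16.39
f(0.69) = 4.24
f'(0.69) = 6.41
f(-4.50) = 5.72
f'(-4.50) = -6.98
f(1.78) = 12.76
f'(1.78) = 9.22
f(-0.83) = -2.52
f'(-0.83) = 2.49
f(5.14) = 58.31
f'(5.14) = 17.89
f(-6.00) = 19.09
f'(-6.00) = -10.85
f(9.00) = 146.59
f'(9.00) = 27.85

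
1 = 1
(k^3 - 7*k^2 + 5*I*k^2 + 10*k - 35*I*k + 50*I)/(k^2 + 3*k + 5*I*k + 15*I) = (k^2 - 7*k + 10)/(k + 3)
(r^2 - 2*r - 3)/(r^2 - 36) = (r^2 - 2*r - 3)/(r^2 - 36)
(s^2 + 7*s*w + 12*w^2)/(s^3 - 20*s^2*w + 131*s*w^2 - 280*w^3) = (s^2 + 7*s*w + 12*w^2)/(s^3 - 20*s^2*w + 131*s*w^2 - 280*w^3)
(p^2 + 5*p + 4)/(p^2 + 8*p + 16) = (p + 1)/(p + 4)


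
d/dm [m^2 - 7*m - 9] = 2*m - 7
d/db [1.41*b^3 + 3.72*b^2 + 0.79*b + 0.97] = 4.23*b^2 + 7.44*b + 0.79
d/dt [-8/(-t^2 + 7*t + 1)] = 8*(7 - 2*t)/(-t^2 + 7*t + 1)^2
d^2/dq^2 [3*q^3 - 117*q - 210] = 18*q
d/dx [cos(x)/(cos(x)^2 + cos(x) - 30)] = (cos(x)^2 + 30)*sin(x)/(cos(x)^2 + cos(x) - 30)^2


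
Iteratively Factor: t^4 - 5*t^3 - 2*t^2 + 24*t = (t + 2)*(t^3 - 7*t^2 + 12*t) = (t - 3)*(t + 2)*(t^2 - 4*t) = t*(t - 3)*(t + 2)*(t - 4)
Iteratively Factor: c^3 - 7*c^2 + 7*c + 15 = (c + 1)*(c^2 - 8*c + 15) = (c - 3)*(c + 1)*(c - 5)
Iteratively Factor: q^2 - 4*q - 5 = (q - 5)*(q + 1)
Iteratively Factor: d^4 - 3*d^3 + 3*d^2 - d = (d - 1)*(d^3 - 2*d^2 + d) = d*(d - 1)*(d^2 - 2*d + 1) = d*(d - 1)^2*(d - 1)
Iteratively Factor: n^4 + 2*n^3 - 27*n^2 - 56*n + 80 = (n - 1)*(n^3 + 3*n^2 - 24*n - 80) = (n - 5)*(n - 1)*(n^2 + 8*n + 16) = (n - 5)*(n - 1)*(n + 4)*(n + 4)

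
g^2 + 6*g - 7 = (g - 1)*(g + 7)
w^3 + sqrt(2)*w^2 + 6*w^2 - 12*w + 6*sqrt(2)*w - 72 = (w + 6)*(w - 2*sqrt(2))*(w + 3*sqrt(2))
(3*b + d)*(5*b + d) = 15*b^2 + 8*b*d + d^2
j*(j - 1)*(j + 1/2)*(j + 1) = j^4 + j^3/2 - j^2 - j/2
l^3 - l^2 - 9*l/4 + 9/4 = (l - 3/2)*(l - 1)*(l + 3/2)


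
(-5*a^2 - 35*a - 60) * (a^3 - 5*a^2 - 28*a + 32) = -5*a^5 - 10*a^4 + 255*a^3 + 1120*a^2 + 560*a - 1920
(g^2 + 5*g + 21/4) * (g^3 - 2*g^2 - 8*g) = g^5 + 3*g^4 - 51*g^3/4 - 101*g^2/2 - 42*g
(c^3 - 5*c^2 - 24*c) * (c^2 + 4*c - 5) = c^5 - c^4 - 49*c^3 - 71*c^2 + 120*c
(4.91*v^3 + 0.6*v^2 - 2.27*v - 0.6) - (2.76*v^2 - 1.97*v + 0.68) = 4.91*v^3 - 2.16*v^2 - 0.3*v - 1.28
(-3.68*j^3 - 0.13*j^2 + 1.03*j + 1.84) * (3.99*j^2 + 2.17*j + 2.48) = -14.6832*j^5 - 8.5043*j^4 - 5.2988*j^3 + 9.2543*j^2 + 6.5472*j + 4.5632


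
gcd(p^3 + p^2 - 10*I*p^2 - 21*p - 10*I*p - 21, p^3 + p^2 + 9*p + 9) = p^2 + p*(1 - 3*I) - 3*I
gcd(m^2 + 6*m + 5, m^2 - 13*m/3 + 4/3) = 1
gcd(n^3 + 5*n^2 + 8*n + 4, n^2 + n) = n + 1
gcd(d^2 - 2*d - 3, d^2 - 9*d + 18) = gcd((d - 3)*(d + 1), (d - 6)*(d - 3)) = d - 3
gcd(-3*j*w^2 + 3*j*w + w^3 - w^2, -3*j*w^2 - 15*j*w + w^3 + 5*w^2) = -3*j*w + w^2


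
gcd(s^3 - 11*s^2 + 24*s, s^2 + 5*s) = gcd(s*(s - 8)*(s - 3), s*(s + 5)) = s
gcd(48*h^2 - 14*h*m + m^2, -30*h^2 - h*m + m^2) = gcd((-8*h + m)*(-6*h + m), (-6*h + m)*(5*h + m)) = 6*h - m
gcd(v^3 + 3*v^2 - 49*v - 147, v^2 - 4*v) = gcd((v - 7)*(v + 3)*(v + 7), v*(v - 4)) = 1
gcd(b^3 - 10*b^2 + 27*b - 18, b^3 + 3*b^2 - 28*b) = 1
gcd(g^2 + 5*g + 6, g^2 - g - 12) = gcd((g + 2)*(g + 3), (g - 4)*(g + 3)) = g + 3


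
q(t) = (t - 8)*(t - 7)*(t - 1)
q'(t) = (t - 8)*(t - 7) + (t - 8)*(t - 1) + (t - 7)*(t - 1)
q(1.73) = 24.12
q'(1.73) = 24.62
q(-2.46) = -342.37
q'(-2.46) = 167.87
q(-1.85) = -248.44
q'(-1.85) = 140.47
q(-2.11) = -286.44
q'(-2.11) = 151.88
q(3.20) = 40.13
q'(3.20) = -0.68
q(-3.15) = -469.67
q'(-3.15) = 201.57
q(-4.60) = -818.50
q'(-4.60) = 281.68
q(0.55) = -21.62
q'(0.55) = 54.31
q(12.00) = 220.00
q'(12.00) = 119.00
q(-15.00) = -8096.00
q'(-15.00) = 1226.00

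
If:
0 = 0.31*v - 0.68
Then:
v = 2.19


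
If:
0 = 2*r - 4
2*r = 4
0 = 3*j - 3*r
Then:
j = 2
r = 2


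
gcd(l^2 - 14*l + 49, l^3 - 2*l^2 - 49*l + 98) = l - 7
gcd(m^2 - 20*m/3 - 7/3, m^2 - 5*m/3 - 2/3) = m + 1/3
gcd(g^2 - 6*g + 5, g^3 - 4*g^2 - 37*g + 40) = g - 1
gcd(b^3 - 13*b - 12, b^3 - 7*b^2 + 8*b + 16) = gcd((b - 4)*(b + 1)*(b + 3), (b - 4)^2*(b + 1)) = b^2 - 3*b - 4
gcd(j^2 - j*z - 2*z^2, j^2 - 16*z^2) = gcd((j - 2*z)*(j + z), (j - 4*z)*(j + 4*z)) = 1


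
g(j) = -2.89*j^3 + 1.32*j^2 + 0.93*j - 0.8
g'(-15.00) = -1989.42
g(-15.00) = 10036.00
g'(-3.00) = -85.02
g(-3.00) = 86.32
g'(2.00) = -28.47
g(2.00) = -16.78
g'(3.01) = -69.67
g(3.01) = -64.85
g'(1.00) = -5.10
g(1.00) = -1.44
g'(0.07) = 1.07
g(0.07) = -0.73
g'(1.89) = -25.05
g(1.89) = -13.84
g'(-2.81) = -74.95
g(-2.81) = 71.13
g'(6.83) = -385.48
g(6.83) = -853.66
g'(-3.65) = -124.21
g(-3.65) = 153.92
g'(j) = -8.67*j^2 + 2.64*j + 0.93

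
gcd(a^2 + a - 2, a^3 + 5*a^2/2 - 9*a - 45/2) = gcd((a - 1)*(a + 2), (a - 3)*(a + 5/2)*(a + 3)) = 1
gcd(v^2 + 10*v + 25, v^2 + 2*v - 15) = v + 5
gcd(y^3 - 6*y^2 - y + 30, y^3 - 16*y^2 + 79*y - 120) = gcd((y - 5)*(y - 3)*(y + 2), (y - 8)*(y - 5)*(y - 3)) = y^2 - 8*y + 15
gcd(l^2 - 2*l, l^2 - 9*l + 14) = l - 2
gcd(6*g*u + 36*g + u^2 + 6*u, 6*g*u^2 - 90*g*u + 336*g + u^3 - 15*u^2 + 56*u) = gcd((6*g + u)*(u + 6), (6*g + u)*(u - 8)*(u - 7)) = 6*g + u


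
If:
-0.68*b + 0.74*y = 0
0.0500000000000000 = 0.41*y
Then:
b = 0.13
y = 0.12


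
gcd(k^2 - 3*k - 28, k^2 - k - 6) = 1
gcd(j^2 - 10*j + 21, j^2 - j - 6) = j - 3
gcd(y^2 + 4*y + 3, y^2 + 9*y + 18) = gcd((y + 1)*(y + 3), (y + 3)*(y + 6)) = y + 3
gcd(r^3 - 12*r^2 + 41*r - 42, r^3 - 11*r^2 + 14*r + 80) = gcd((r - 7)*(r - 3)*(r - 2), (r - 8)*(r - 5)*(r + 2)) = 1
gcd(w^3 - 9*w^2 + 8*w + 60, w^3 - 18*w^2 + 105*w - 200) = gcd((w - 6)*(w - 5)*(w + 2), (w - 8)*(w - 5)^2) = w - 5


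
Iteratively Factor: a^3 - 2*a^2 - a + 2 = (a + 1)*(a^2 - 3*a + 2) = (a - 1)*(a + 1)*(a - 2)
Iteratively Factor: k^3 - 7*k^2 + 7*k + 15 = (k - 5)*(k^2 - 2*k - 3) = (k - 5)*(k - 3)*(k + 1)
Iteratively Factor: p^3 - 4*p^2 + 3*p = (p)*(p^2 - 4*p + 3) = p*(p - 1)*(p - 3)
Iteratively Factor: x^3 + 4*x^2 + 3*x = (x)*(x^2 + 4*x + 3) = x*(x + 3)*(x + 1)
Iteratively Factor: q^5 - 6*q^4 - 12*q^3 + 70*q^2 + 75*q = (q)*(q^4 - 6*q^3 - 12*q^2 + 70*q + 75) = q*(q + 3)*(q^3 - 9*q^2 + 15*q + 25) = q*(q - 5)*(q + 3)*(q^2 - 4*q - 5) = q*(q - 5)*(q + 1)*(q + 3)*(q - 5)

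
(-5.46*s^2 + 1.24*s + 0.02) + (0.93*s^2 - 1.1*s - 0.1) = -4.53*s^2 + 0.14*s - 0.08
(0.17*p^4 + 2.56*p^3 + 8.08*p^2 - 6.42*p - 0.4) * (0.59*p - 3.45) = 0.1003*p^5 + 0.9239*p^4 - 4.0648*p^3 - 31.6638*p^2 + 21.913*p + 1.38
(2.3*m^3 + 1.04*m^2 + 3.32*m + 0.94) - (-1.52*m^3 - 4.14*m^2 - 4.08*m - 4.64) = 3.82*m^3 + 5.18*m^2 + 7.4*m + 5.58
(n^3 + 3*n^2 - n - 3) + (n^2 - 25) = n^3 + 4*n^2 - n - 28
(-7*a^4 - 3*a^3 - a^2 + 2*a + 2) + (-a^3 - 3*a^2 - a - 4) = -7*a^4 - 4*a^3 - 4*a^2 + a - 2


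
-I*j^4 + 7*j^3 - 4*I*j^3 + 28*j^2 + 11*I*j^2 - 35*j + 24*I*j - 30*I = (j + 5)*(j + I)*(j + 6*I)*(-I*j + I)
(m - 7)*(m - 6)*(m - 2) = m^3 - 15*m^2 + 68*m - 84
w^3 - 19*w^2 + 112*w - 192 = (w - 8)^2*(w - 3)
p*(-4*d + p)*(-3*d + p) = 12*d^2*p - 7*d*p^2 + p^3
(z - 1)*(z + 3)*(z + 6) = z^3 + 8*z^2 + 9*z - 18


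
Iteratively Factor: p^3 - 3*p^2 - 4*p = (p)*(p^2 - 3*p - 4) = p*(p - 4)*(p + 1)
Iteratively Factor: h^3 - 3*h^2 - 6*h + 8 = (h + 2)*(h^2 - 5*h + 4) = (h - 4)*(h + 2)*(h - 1)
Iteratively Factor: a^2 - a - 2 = (a + 1)*(a - 2)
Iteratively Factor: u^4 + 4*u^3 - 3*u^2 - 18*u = (u + 3)*(u^3 + u^2 - 6*u) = u*(u + 3)*(u^2 + u - 6) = u*(u - 2)*(u + 3)*(u + 3)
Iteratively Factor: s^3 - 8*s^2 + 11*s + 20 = (s - 4)*(s^2 - 4*s - 5) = (s - 5)*(s - 4)*(s + 1)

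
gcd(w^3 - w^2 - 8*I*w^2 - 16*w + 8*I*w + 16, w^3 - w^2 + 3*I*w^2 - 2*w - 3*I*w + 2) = w - 1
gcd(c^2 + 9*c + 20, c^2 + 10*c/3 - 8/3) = c + 4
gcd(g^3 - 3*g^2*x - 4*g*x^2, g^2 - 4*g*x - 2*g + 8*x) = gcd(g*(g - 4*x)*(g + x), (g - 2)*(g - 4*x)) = -g + 4*x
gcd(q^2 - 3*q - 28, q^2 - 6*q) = 1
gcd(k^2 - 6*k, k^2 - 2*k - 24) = k - 6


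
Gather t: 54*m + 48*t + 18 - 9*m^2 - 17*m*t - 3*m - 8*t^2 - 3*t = -9*m^2 + 51*m - 8*t^2 + t*(45 - 17*m) + 18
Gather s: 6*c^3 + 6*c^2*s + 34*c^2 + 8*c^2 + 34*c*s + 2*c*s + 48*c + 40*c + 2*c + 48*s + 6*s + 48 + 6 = 6*c^3 + 42*c^2 + 90*c + s*(6*c^2 + 36*c + 54) + 54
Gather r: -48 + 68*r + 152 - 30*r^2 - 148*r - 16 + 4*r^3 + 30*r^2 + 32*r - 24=4*r^3 - 48*r + 64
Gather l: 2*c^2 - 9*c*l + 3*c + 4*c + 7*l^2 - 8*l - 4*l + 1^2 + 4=2*c^2 + 7*c + 7*l^2 + l*(-9*c - 12) + 5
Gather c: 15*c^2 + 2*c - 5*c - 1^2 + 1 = 15*c^2 - 3*c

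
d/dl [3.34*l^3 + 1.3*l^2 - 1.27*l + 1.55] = 10.02*l^2 + 2.6*l - 1.27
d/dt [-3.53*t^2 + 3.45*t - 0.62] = 3.45 - 7.06*t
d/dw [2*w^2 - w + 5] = 4*w - 1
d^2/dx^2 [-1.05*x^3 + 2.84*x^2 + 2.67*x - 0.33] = 5.68 - 6.3*x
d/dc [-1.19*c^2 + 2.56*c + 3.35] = 2.56 - 2.38*c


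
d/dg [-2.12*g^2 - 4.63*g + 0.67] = -4.24*g - 4.63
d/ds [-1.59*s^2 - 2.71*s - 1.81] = -3.18*s - 2.71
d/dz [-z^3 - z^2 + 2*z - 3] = -3*z^2 - 2*z + 2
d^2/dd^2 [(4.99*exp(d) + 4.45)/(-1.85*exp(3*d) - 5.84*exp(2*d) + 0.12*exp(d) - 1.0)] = (-68.3131*exp(6*d) - 298.807005*exp(5*d) - 703.473864*exp(4*d) - 488.591372*exp(3*d) + 258.29778*exp(2*d) + 103.28912*exp(d) - 5.524)*exp(d)/(6.331625*exp(9*d) + 59.9622*exp(8*d) + 188.05398*exp(7*d) + 201.665324*exp(6*d) + 52.625904*exp(5*d) + 101.237088*exp(4*d) + 1.343472*exp(3*d) + 17.5632*exp(2*d) - 0.36*exp(d) + 1.0)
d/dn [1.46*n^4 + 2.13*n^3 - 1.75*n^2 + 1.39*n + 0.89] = 5.84*n^3 + 6.39*n^2 - 3.5*n + 1.39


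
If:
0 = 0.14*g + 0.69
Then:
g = -4.93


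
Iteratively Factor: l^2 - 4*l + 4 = (l - 2)*(l - 2)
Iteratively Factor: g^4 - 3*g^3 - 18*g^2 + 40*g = (g - 2)*(g^3 - g^2 - 20*g) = (g - 5)*(g - 2)*(g^2 + 4*g) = g*(g - 5)*(g - 2)*(g + 4)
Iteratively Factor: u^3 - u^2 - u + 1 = (u + 1)*(u^2 - 2*u + 1) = (u - 1)*(u + 1)*(u - 1)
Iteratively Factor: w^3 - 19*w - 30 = (w - 5)*(w^2 + 5*w + 6) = (w - 5)*(w + 2)*(w + 3)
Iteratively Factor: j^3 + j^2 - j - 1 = (j + 1)*(j^2 - 1) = (j - 1)*(j + 1)*(j + 1)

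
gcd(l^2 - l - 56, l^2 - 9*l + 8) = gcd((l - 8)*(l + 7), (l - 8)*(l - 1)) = l - 8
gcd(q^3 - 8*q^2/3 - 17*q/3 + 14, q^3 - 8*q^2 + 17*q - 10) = q - 2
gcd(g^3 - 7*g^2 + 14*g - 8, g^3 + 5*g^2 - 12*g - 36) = 1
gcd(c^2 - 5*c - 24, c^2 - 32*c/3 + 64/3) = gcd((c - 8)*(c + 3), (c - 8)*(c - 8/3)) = c - 8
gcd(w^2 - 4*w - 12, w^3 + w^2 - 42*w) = w - 6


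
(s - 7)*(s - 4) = s^2 - 11*s + 28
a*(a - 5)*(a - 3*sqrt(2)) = a^3 - 5*a^2 - 3*sqrt(2)*a^2 + 15*sqrt(2)*a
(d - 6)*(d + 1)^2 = d^3 - 4*d^2 - 11*d - 6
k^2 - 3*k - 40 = (k - 8)*(k + 5)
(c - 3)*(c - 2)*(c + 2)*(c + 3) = c^4 - 13*c^2 + 36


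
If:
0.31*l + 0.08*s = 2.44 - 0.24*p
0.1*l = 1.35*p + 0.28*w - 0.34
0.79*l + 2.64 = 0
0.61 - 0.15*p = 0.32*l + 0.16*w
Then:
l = -3.34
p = -2.70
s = 51.54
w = 13.02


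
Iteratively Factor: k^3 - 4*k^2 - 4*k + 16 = (k - 2)*(k^2 - 2*k - 8) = (k - 4)*(k - 2)*(k + 2)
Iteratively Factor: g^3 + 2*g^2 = (g)*(g^2 + 2*g) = g*(g + 2)*(g)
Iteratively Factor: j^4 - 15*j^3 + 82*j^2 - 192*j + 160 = (j - 2)*(j^3 - 13*j^2 + 56*j - 80) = (j - 4)*(j - 2)*(j^2 - 9*j + 20) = (j - 4)^2*(j - 2)*(j - 5)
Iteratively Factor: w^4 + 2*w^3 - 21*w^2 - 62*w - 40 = (w - 5)*(w^3 + 7*w^2 + 14*w + 8) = (w - 5)*(w + 4)*(w^2 + 3*w + 2) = (w - 5)*(w + 1)*(w + 4)*(w + 2)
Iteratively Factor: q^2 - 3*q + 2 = (q - 1)*(q - 2)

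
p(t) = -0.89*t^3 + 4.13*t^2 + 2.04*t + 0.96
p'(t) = -2.67*t^2 + 8.26*t + 2.04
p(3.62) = 20.25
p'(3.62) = -3.05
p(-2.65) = 41.12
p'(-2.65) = -38.60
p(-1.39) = 8.49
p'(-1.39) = -14.60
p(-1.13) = 5.21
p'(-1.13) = -10.70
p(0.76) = 4.51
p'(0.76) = 6.78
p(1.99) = 14.36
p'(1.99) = 7.90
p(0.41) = 2.43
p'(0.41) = 4.98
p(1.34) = 8.97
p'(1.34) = 8.31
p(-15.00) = 3903.36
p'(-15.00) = -722.61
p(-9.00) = 965.94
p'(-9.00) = -288.57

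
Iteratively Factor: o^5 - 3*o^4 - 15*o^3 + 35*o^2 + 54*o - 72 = (o - 4)*(o^4 + o^3 - 11*o^2 - 9*o + 18) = (o - 4)*(o - 1)*(o^3 + 2*o^2 - 9*o - 18) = (o - 4)*(o - 1)*(o + 2)*(o^2 - 9) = (o - 4)*(o - 1)*(o + 2)*(o + 3)*(o - 3)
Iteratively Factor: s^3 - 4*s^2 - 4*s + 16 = (s - 2)*(s^2 - 2*s - 8) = (s - 4)*(s - 2)*(s + 2)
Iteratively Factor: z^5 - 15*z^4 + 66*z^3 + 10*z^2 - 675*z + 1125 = (z + 3)*(z^4 - 18*z^3 + 120*z^2 - 350*z + 375) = (z - 5)*(z + 3)*(z^3 - 13*z^2 + 55*z - 75) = (z - 5)*(z - 3)*(z + 3)*(z^2 - 10*z + 25) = (z - 5)^2*(z - 3)*(z + 3)*(z - 5)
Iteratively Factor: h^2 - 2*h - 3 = (h - 3)*(h + 1)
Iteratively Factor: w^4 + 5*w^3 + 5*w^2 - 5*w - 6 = (w + 1)*(w^3 + 4*w^2 + w - 6) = (w - 1)*(w + 1)*(w^2 + 5*w + 6) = (w - 1)*(w + 1)*(w + 3)*(w + 2)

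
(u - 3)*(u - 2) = u^2 - 5*u + 6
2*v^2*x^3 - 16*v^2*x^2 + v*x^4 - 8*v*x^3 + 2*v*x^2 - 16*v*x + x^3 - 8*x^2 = x*(2*v + x)*(x - 8)*(v*x + 1)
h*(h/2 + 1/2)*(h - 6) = h^3/2 - 5*h^2/2 - 3*h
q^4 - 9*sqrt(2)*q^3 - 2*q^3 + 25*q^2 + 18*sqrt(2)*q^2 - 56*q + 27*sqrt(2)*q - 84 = (q - 3)*(q + 1)*(q - 7*sqrt(2))*(q - 2*sqrt(2))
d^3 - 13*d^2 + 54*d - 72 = (d - 6)*(d - 4)*(d - 3)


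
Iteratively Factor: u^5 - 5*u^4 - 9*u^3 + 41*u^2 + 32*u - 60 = (u + 2)*(u^4 - 7*u^3 + 5*u^2 + 31*u - 30) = (u + 2)^2*(u^3 - 9*u^2 + 23*u - 15) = (u - 5)*(u + 2)^2*(u^2 - 4*u + 3) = (u - 5)*(u - 3)*(u + 2)^2*(u - 1)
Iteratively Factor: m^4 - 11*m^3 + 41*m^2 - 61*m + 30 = (m - 3)*(m^3 - 8*m^2 + 17*m - 10) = (m - 3)*(m - 1)*(m^2 - 7*m + 10) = (m - 5)*(m - 3)*(m - 1)*(m - 2)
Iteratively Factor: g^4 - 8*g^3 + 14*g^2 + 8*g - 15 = (g - 3)*(g^3 - 5*g^2 - g + 5) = (g - 3)*(g + 1)*(g^2 - 6*g + 5) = (g - 3)*(g - 1)*(g + 1)*(g - 5)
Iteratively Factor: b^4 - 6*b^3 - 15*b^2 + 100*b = (b - 5)*(b^3 - b^2 - 20*b) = b*(b - 5)*(b^2 - b - 20) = b*(b - 5)^2*(b + 4)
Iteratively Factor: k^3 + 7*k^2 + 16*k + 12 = (k + 3)*(k^2 + 4*k + 4) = (k + 2)*(k + 3)*(k + 2)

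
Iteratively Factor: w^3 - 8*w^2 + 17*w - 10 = (w - 5)*(w^2 - 3*w + 2) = (w - 5)*(w - 2)*(w - 1)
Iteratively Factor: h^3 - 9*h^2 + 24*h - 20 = (h - 5)*(h^2 - 4*h + 4) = (h - 5)*(h - 2)*(h - 2)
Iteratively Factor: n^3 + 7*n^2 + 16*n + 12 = (n + 2)*(n^2 + 5*n + 6) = (n + 2)^2*(n + 3)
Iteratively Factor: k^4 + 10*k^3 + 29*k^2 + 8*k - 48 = (k - 1)*(k^3 + 11*k^2 + 40*k + 48) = (k - 1)*(k + 4)*(k^2 + 7*k + 12) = (k - 1)*(k + 3)*(k + 4)*(k + 4)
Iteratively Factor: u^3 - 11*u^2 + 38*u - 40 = (u - 5)*(u^2 - 6*u + 8) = (u - 5)*(u - 2)*(u - 4)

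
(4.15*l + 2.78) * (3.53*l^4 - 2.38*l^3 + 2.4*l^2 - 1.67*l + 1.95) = 14.6495*l^5 - 0.0636000000000028*l^4 + 3.3436*l^3 - 0.258500000000001*l^2 + 3.4499*l + 5.421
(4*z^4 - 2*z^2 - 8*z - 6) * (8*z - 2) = 32*z^5 - 8*z^4 - 16*z^3 - 60*z^2 - 32*z + 12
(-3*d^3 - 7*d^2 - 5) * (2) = -6*d^3 - 14*d^2 - 10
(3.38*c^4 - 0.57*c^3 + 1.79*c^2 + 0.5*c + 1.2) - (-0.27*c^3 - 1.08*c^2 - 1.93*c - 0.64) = 3.38*c^4 - 0.3*c^3 + 2.87*c^2 + 2.43*c + 1.84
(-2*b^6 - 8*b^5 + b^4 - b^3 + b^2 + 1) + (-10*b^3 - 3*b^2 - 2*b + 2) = -2*b^6 - 8*b^5 + b^4 - 11*b^3 - 2*b^2 - 2*b + 3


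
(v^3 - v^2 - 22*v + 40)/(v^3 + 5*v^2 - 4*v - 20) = (v - 4)/(v + 2)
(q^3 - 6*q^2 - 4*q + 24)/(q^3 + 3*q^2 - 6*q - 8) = (q^2 - 4*q - 12)/(q^2 + 5*q + 4)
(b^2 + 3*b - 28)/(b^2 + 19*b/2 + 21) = 2*(b^2 + 3*b - 28)/(2*b^2 + 19*b + 42)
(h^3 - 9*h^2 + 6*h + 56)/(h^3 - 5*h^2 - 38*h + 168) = (h + 2)/(h + 6)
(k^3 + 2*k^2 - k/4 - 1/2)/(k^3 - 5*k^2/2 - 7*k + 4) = (k + 1/2)/(k - 4)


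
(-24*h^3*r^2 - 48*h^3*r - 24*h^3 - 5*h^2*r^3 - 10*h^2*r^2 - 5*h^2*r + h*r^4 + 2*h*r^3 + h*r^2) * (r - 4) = -24*h^3*r^3 + 48*h^3*r^2 + 168*h^3*r + 96*h^3 - 5*h^2*r^4 + 10*h^2*r^3 + 35*h^2*r^2 + 20*h^2*r + h*r^5 - 2*h*r^4 - 7*h*r^3 - 4*h*r^2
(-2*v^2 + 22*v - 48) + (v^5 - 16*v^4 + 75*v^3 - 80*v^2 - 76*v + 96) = v^5 - 16*v^4 + 75*v^3 - 82*v^2 - 54*v + 48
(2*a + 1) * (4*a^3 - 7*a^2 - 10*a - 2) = 8*a^4 - 10*a^3 - 27*a^2 - 14*a - 2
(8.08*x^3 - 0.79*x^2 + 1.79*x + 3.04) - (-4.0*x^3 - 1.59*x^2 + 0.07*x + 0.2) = 12.08*x^3 + 0.8*x^2 + 1.72*x + 2.84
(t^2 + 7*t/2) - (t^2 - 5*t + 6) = 17*t/2 - 6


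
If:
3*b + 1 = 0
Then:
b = -1/3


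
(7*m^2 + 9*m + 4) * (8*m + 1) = 56*m^3 + 79*m^2 + 41*m + 4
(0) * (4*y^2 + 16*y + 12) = 0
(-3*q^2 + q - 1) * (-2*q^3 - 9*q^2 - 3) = 6*q^5 + 25*q^4 - 7*q^3 + 18*q^2 - 3*q + 3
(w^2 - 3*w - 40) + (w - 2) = w^2 - 2*w - 42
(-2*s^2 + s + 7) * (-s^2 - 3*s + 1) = 2*s^4 + 5*s^3 - 12*s^2 - 20*s + 7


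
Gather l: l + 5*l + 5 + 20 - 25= 6*l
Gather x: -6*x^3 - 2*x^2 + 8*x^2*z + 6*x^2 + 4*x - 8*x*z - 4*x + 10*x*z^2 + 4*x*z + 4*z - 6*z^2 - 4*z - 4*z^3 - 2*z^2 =-6*x^3 + x^2*(8*z + 4) + x*(10*z^2 - 4*z) - 4*z^3 - 8*z^2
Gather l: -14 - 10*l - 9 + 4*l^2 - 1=4*l^2 - 10*l - 24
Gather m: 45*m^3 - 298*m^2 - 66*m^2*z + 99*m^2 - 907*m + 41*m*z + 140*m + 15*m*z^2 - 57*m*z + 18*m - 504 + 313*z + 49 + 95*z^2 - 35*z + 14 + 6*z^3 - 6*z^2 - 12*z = 45*m^3 + m^2*(-66*z - 199) + m*(15*z^2 - 16*z - 749) + 6*z^3 + 89*z^2 + 266*z - 441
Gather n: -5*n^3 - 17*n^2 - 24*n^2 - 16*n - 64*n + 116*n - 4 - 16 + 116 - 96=-5*n^3 - 41*n^2 + 36*n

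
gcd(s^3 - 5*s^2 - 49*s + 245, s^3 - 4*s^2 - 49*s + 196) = s^2 - 49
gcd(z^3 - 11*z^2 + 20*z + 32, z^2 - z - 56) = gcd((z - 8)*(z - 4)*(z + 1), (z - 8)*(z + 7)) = z - 8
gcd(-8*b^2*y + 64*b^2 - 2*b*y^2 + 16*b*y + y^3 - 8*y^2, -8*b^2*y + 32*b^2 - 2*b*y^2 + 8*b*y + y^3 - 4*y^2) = -8*b^2 - 2*b*y + y^2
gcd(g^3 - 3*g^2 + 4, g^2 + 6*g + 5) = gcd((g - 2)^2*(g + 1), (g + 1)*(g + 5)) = g + 1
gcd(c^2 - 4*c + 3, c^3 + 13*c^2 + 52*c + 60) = 1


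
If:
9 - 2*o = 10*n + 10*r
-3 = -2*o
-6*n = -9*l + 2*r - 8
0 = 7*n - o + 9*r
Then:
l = 1/9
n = 39/20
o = 3/2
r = -27/20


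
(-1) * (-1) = 1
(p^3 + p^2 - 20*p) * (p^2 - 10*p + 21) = p^5 - 9*p^4 - 9*p^3 + 221*p^2 - 420*p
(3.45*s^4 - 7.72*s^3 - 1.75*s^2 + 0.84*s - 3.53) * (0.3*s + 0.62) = 1.035*s^5 - 0.177*s^4 - 5.3114*s^3 - 0.833*s^2 - 0.5382*s - 2.1886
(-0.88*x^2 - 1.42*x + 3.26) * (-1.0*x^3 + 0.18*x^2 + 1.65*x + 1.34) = 0.88*x^5 + 1.2616*x^4 - 4.9676*x^3 - 2.9354*x^2 + 3.4762*x + 4.3684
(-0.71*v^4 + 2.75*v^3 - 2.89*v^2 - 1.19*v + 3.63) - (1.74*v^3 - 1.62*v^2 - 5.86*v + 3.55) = -0.71*v^4 + 1.01*v^3 - 1.27*v^2 + 4.67*v + 0.0800000000000001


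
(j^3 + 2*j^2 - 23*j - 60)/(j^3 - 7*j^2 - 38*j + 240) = (j^2 + 7*j + 12)/(j^2 - 2*j - 48)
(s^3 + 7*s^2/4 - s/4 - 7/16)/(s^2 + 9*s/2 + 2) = (8*s^2 + 10*s - 7)/(8*(s + 4))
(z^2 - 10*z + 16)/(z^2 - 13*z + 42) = (z^2 - 10*z + 16)/(z^2 - 13*z + 42)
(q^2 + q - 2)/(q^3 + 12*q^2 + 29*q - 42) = (q + 2)/(q^2 + 13*q + 42)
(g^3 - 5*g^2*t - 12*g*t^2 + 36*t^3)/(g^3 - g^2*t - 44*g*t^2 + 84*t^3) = (g + 3*t)/(g + 7*t)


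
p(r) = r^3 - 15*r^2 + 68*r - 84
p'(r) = 3*r^2 - 30*r + 68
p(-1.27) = -196.60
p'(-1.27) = 110.94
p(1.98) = -0.40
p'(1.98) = 20.36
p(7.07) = 0.38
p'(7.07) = 5.85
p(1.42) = -14.82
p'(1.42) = 31.45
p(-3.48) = -544.44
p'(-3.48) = 208.73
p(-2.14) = -308.01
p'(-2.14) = 145.94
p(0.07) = -79.31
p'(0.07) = 65.91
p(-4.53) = -792.81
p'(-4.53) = 265.46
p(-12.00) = -4788.00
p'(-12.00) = 860.00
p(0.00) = -84.00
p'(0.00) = 68.00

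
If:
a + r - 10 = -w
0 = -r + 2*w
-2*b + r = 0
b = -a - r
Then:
No Solution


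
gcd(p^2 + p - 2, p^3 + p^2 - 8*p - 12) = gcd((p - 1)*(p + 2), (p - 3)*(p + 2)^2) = p + 2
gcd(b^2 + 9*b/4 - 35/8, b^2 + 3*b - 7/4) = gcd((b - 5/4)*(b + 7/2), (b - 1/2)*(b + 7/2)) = b + 7/2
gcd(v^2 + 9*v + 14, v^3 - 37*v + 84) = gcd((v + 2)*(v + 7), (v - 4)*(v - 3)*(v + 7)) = v + 7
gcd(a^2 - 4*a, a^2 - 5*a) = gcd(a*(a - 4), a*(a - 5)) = a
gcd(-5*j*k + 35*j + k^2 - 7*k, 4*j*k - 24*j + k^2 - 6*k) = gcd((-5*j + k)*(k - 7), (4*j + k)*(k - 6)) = 1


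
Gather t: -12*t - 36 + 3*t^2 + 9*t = 3*t^2 - 3*t - 36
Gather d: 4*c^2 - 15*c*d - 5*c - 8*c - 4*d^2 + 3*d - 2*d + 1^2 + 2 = 4*c^2 - 13*c - 4*d^2 + d*(1 - 15*c) + 3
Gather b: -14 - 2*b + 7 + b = -b - 7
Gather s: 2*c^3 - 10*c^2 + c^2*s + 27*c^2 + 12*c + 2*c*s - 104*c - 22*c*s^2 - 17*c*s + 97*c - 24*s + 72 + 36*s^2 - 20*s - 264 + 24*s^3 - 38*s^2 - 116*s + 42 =2*c^3 + 17*c^2 + 5*c + 24*s^3 + s^2*(-22*c - 2) + s*(c^2 - 15*c - 160) - 150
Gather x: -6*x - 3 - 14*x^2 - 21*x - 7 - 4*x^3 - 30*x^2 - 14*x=-4*x^3 - 44*x^2 - 41*x - 10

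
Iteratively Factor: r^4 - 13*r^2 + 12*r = (r)*(r^3 - 13*r + 12) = r*(r + 4)*(r^2 - 4*r + 3) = r*(r - 1)*(r + 4)*(r - 3)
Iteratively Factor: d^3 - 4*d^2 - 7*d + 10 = (d - 1)*(d^2 - 3*d - 10) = (d - 1)*(d + 2)*(d - 5)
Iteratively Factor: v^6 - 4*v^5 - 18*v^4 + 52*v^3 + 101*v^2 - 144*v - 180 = (v + 1)*(v^5 - 5*v^4 - 13*v^3 + 65*v^2 + 36*v - 180) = (v + 1)*(v + 3)*(v^4 - 8*v^3 + 11*v^2 + 32*v - 60) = (v + 1)*(v + 2)*(v + 3)*(v^3 - 10*v^2 + 31*v - 30) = (v - 2)*(v + 1)*(v + 2)*(v + 3)*(v^2 - 8*v + 15) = (v - 5)*(v - 2)*(v + 1)*(v + 2)*(v + 3)*(v - 3)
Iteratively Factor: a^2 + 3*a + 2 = (a + 2)*(a + 1)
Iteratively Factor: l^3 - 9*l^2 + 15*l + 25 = (l - 5)*(l^2 - 4*l - 5) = (l - 5)*(l + 1)*(l - 5)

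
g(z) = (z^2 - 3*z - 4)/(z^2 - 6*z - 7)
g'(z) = (6 - 2*z)*(z^2 - 3*z - 4)/(z^2 - 6*z - 7)^2 + (2*z - 3)/(z^2 - 6*z - 7) = -3/(z^2 - 14*z + 49)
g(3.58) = 0.12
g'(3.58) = -0.26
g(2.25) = 0.37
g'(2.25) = -0.13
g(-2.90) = 0.70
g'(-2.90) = -0.03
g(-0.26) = 0.59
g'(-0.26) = -0.06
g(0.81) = 0.52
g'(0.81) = -0.08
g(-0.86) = 0.62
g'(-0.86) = -0.05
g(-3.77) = 0.72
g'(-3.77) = -0.03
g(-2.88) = 0.70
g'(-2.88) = -0.03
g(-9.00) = 0.81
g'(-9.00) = -0.01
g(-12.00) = 0.84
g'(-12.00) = -0.00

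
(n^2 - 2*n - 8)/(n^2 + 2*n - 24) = (n + 2)/(n + 6)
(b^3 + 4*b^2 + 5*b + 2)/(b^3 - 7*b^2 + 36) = (b^2 + 2*b + 1)/(b^2 - 9*b + 18)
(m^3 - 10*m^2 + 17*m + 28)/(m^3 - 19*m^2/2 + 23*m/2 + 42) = 2*(m + 1)/(2*m + 3)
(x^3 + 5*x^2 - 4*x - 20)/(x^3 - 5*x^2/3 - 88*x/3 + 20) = 3*(x^2 - 4)/(3*x^2 - 20*x + 12)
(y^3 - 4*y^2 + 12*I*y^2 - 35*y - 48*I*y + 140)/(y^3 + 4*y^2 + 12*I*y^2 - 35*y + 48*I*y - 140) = (y - 4)/(y + 4)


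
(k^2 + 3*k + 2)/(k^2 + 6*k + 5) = (k + 2)/(k + 5)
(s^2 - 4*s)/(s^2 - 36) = s*(s - 4)/(s^2 - 36)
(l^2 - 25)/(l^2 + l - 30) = (l + 5)/(l + 6)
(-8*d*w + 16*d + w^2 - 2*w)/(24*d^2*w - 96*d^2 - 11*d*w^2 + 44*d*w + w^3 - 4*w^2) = (w - 2)/(-3*d*w + 12*d + w^2 - 4*w)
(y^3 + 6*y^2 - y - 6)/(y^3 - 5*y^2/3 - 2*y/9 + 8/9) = 9*(y^2 + 7*y + 6)/(9*y^2 - 6*y - 8)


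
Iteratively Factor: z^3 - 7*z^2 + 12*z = (z)*(z^2 - 7*z + 12) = z*(z - 3)*(z - 4)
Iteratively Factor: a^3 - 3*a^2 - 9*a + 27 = (a - 3)*(a^2 - 9) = (a - 3)^2*(a + 3)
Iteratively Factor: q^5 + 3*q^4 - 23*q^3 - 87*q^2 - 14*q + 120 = (q + 2)*(q^4 + q^3 - 25*q^2 - 37*q + 60) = (q + 2)*(q + 4)*(q^3 - 3*q^2 - 13*q + 15) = (q - 5)*(q + 2)*(q + 4)*(q^2 + 2*q - 3) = (q - 5)*(q - 1)*(q + 2)*(q + 4)*(q + 3)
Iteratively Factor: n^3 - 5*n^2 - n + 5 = (n - 5)*(n^2 - 1) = (n - 5)*(n - 1)*(n + 1)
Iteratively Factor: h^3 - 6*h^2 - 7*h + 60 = (h + 3)*(h^2 - 9*h + 20) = (h - 4)*(h + 3)*(h - 5)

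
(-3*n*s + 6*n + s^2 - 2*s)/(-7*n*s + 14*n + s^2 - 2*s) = (-3*n + s)/(-7*n + s)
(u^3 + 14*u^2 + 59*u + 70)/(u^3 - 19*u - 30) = (u^2 + 12*u + 35)/(u^2 - 2*u - 15)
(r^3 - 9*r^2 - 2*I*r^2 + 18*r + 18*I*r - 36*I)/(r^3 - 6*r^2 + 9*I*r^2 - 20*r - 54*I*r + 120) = (r^2 - r*(3 + 2*I) + 6*I)/(r^2 + 9*I*r - 20)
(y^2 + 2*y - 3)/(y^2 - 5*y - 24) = (y - 1)/(y - 8)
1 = 1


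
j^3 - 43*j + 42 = (j - 6)*(j - 1)*(j + 7)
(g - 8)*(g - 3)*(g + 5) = g^3 - 6*g^2 - 31*g + 120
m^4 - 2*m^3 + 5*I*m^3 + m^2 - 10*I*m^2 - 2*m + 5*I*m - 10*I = (m - 2)*(m - I)*(m + I)*(m + 5*I)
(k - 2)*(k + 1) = k^2 - k - 2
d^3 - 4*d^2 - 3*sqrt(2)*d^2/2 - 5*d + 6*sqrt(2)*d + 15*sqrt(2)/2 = (d - 5)*(d + 1)*(d - 3*sqrt(2)/2)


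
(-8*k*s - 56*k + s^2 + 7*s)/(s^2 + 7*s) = (-8*k + s)/s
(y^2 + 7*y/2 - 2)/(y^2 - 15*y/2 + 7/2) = (y + 4)/(y - 7)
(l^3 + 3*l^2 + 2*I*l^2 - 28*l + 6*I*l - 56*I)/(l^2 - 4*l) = l + 7 + 2*I + 14*I/l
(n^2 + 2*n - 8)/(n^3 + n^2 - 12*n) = (n - 2)/(n*(n - 3))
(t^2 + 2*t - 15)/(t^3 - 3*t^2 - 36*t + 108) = (t + 5)/(t^2 - 36)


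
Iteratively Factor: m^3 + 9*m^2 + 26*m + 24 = (m + 4)*(m^2 + 5*m + 6) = (m + 2)*(m + 4)*(m + 3)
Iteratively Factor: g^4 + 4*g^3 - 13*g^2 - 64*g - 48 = (g + 3)*(g^3 + g^2 - 16*g - 16) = (g + 1)*(g + 3)*(g^2 - 16) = (g + 1)*(g + 3)*(g + 4)*(g - 4)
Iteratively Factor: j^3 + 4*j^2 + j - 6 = (j + 3)*(j^2 + j - 2) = (j - 1)*(j + 3)*(j + 2)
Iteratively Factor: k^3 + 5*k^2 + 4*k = (k + 1)*(k^2 + 4*k) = (k + 1)*(k + 4)*(k)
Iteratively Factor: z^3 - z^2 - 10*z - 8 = (z + 1)*(z^2 - 2*z - 8) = (z + 1)*(z + 2)*(z - 4)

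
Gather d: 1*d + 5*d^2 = 5*d^2 + d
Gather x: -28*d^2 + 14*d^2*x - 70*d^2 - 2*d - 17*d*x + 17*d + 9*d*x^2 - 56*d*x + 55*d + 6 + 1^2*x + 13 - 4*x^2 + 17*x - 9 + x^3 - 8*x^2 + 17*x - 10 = -98*d^2 + 70*d + x^3 + x^2*(9*d - 12) + x*(14*d^2 - 73*d + 35)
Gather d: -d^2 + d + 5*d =-d^2 + 6*d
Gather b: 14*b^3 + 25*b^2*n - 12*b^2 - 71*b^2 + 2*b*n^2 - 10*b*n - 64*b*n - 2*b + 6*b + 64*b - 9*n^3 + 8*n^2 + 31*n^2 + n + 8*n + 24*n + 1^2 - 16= 14*b^3 + b^2*(25*n - 83) + b*(2*n^2 - 74*n + 68) - 9*n^3 + 39*n^2 + 33*n - 15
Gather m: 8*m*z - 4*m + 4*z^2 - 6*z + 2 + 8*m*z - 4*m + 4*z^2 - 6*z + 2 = m*(16*z - 8) + 8*z^2 - 12*z + 4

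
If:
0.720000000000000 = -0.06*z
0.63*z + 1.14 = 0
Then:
No Solution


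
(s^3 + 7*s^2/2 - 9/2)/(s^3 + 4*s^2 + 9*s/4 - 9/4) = 2*(s - 1)/(2*s - 1)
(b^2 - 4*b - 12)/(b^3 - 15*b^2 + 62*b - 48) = (b + 2)/(b^2 - 9*b + 8)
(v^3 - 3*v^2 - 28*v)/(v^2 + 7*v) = (v^2 - 3*v - 28)/(v + 7)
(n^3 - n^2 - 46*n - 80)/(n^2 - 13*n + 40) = (n^2 + 7*n + 10)/(n - 5)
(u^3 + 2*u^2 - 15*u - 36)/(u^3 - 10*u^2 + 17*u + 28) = (u^2 + 6*u + 9)/(u^2 - 6*u - 7)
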